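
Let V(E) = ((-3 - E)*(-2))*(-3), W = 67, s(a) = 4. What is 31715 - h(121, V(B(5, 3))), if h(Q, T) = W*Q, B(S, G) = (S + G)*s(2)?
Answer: 23608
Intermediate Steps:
B(S, G) = 4*G + 4*S (B(S, G) = (S + G)*4 = (G + S)*4 = 4*G + 4*S)
V(E) = -18 - 6*E (V(E) = (6 + 2*E)*(-3) = -18 - 6*E)
h(Q, T) = 67*Q
31715 - h(121, V(B(5, 3))) = 31715 - 67*121 = 31715 - 1*8107 = 31715 - 8107 = 23608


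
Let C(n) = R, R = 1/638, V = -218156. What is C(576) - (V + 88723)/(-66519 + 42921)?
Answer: -20638664/3763881 ≈ -5.4833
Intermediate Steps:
R = 1/638 ≈ 0.0015674
C(n) = 1/638
C(576) - (V + 88723)/(-66519 + 42921) = 1/638 - (-218156 + 88723)/(-66519 + 42921) = 1/638 - (-129433)/(-23598) = 1/638 - (-129433)*(-1)/23598 = 1/638 - 1*129433/23598 = 1/638 - 129433/23598 = -20638664/3763881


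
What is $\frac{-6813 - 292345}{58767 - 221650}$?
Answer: $\frac{299158}{162883} \approx 1.8366$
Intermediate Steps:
$\frac{-6813 - 292345}{58767 - 221650} = - \frac{299158}{-162883} = \left(-299158\right) \left(- \frac{1}{162883}\right) = \frac{299158}{162883}$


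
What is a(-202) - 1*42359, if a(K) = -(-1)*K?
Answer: -42561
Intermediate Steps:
a(K) = K
a(-202) - 1*42359 = -202 - 1*42359 = -202 - 42359 = -42561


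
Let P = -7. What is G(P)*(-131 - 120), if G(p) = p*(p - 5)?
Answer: -21084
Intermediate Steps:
G(p) = p*(-5 + p)
G(P)*(-131 - 120) = (-7*(-5 - 7))*(-131 - 120) = -7*(-12)*(-251) = 84*(-251) = -21084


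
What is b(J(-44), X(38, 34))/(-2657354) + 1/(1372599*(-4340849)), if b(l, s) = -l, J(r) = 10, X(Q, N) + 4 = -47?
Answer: 29791223654078/7916583087282393027 ≈ 3.7631e-6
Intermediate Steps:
X(Q, N) = -51 (X(Q, N) = -4 - 47 = -51)
b(J(-44), X(38, 34))/(-2657354) + 1/(1372599*(-4340849)) = -1*10/(-2657354) + 1/(1372599*(-4340849)) = -10*(-1/2657354) + (1/1372599)*(-1/4340849) = 5/1328677 - 1/5958244996551 = 29791223654078/7916583087282393027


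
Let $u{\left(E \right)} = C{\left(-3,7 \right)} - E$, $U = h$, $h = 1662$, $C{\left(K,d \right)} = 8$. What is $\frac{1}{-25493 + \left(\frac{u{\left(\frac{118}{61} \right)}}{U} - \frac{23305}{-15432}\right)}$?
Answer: $- \frac{260754504}{6647019834247} \approx -3.9229 \cdot 10^{-5}$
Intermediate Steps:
$U = 1662$
$u{\left(E \right)} = 8 - E$
$\frac{1}{-25493 + \left(\frac{u{\left(\frac{118}{61} \right)}}{U} - \frac{23305}{-15432}\right)} = \frac{1}{-25493 + \left(\frac{8 - \frac{118}{61}}{1662} - \frac{23305}{-15432}\right)} = \frac{1}{-25493 + \left(\left(8 - 118 \cdot \frac{1}{61}\right) \frac{1}{1662} - - \frac{23305}{15432}\right)} = \frac{1}{-25493 + \left(\left(8 - \frac{118}{61}\right) \frac{1}{1662} + \frac{23305}{15432}\right)} = \frac{1}{-25493 + \left(\frac{370}{61} \cdot \frac{1}{1662} + \frac{23305}{15432}\right)} = \frac{1}{-25493 + \left(\frac{185}{50691} + \frac{23305}{15432}\right)} = \frac{1}{-25493 + \frac{394736225}{260754504}} = \frac{1}{- \frac{6647019834247}{260754504}} = - \frac{260754504}{6647019834247}$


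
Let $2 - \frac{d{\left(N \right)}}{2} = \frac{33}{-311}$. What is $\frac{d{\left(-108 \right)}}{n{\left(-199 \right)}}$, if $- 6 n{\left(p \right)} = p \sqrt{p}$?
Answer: $- \frac{7860 i \sqrt{199}}{12315911} \approx - 0.0090029 i$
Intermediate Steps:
$n{\left(p \right)} = - \frac{p^{\frac{3}{2}}}{6}$ ($n{\left(p \right)} = - \frac{p \sqrt{p}}{6} = - \frac{p^{\frac{3}{2}}}{6}$)
$d{\left(N \right)} = \frac{1310}{311}$ ($d{\left(N \right)} = 4 - 2 \frac{33}{-311} = 4 - 2 \cdot 33 \left(- \frac{1}{311}\right) = 4 - - \frac{66}{311} = 4 + \frac{66}{311} = \frac{1310}{311}$)
$\frac{d{\left(-108 \right)}}{n{\left(-199 \right)}} = \frac{1310}{311 \left(- \frac{\left(-199\right)^{\frac{3}{2}}}{6}\right)} = \frac{1310}{311 \left(- \frac{\left(-199\right) i \sqrt{199}}{6}\right)} = \frac{1310}{311 \frac{199 i \sqrt{199}}{6}} = \frac{1310 \left(- \frac{6 i \sqrt{199}}{39601}\right)}{311} = - \frac{7860 i \sqrt{199}}{12315911}$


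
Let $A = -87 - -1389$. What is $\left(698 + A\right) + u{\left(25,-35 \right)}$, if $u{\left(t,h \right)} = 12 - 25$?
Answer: $1987$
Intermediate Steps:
$A = 1302$ ($A = -87 + 1389 = 1302$)
$u{\left(t,h \right)} = -13$
$\left(698 + A\right) + u{\left(25,-35 \right)} = \left(698 + 1302\right) - 13 = 2000 - 13 = 1987$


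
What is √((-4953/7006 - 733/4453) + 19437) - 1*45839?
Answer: -45839 + √18917137314128750162/31197718 ≈ -45700.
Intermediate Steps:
√((-4953/7006 - 733/4453) + 19437) - 1*45839 = √((-4953*1/7006 - 733*1/4453) + 19437) - 45839 = √((-4953/7006 - 733/4453) + 19437) - 45839 = √(-27191107/31197718 + 19437) - 45839 = √(606362853659/31197718) - 45839 = √18917137314128750162/31197718 - 45839 = -45839 + √18917137314128750162/31197718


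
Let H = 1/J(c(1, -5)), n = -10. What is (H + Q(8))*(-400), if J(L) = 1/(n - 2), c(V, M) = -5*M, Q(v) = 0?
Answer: 4800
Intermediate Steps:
J(L) = -1/12 (J(L) = 1/(-10 - 2) = 1/(-12) = -1/12)
H = -12 (H = 1/(-1/12) = -12)
(H + Q(8))*(-400) = (-12 + 0)*(-400) = -12*(-400) = 4800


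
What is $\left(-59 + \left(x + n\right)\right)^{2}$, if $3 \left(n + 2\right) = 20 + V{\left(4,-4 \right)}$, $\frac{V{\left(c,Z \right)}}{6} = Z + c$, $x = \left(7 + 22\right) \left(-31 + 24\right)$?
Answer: $\frac{595984}{9} \approx 66221.0$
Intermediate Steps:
$x = -203$ ($x = 29 \left(-7\right) = -203$)
$V{\left(c,Z \right)} = 6 Z + 6 c$ ($V{\left(c,Z \right)} = 6 \left(Z + c\right) = 6 Z + 6 c$)
$n = \frac{14}{3}$ ($n = -2 + \frac{20 + \left(6 \left(-4\right) + 6 \cdot 4\right)}{3} = -2 + \frac{20 + \left(-24 + 24\right)}{3} = -2 + \frac{20 + 0}{3} = -2 + \frac{1}{3} \cdot 20 = -2 + \frac{20}{3} = \frac{14}{3} \approx 4.6667$)
$\left(-59 + \left(x + n\right)\right)^{2} = \left(-59 + \left(-203 + \frac{14}{3}\right)\right)^{2} = \left(-59 - \frac{595}{3}\right)^{2} = \left(- \frac{772}{3}\right)^{2} = \frac{595984}{9}$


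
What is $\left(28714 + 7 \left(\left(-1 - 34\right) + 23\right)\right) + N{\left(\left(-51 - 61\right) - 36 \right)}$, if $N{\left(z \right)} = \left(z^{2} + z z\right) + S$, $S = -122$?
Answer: $72316$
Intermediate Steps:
$N{\left(z \right)} = -122 + 2 z^{2}$ ($N{\left(z \right)} = \left(z^{2} + z z\right) - 122 = \left(z^{2} + z^{2}\right) - 122 = 2 z^{2} - 122 = -122 + 2 z^{2}$)
$\left(28714 + 7 \left(\left(-1 - 34\right) + 23\right)\right) + N{\left(\left(-51 - 61\right) - 36 \right)} = \left(28714 + 7 \left(\left(-1 - 34\right) + 23\right)\right) - \left(122 - 2 \left(\left(-51 - 61\right) - 36\right)^{2}\right) = \left(28714 + 7 \left(\left(-1 - 34\right) + 23\right)\right) - \left(122 - 2 \left(-112 - 36\right)^{2}\right) = \left(28714 + 7 \left(-35 + 23\right)\right) - \left(122 - 2 \left(-148\right)^{2}\right) = \left(28714 + 7 \left(-12\right)\right) + \left(-122 + 2 \cdot 21904\right) = \left(28714 - 84\right) + \left(-122 + 43808\right) = 28630 + 43686 = 72316$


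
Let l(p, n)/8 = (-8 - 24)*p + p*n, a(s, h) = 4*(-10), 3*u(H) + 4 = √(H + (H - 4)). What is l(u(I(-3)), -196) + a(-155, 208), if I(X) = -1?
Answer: 2392 - 608*I*√6 ≈ 2392.0 - 1489.3*I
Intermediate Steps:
u(H) = -4/3 + √(-4 + 2*H)/3 (u(H) = -4/3 + √(H + (H - 4))/3 = -4/3 + √(H + (-4 + H))/3 = -4/3 + √(-4 + 2*H)/3)
a(s, h) = -40
l(p, n) = -256*p + 8*n*p (l(p, n) = 8*((-8 - 24)*p + p*n) = 8*(-32*p + n*p) = -256*p + 8*n*p)
l(u(I(-3)), -196) + a(-155, 208) = 8*(-4/3 + √(-4 + 2*(-1))/3)*(-32 - 196) - 40 = 8*(-4/3 + √(-4 - 2)/3)*(-228) - 40 = 8*(-4/3 + √(-6)/3)*(-228) - 40 = 8*(-4/3 + (I*√6)/3)*(-228) - 40 = 8*(-4/3 + I*√6/3)*(-228) - 40 = (2432 - 608*I*√6) - 40 = 2392 - 608*I*√6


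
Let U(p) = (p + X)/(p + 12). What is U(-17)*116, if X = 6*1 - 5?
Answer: 1856/5 ≈ 371.20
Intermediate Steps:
X = 1 (X = 6 - 5 = 1)
U(p) = (1 + p)/(12 + p) (U(p) = (p + 1)/(p + 12) = (1 + p)/(12 + p))
U(-17)*116 = ((1 - 17)/(12 - 17))*116 = (-16/(-5))*116 = -⅕*(-16)*116 = (16/5)*116 = 1856/5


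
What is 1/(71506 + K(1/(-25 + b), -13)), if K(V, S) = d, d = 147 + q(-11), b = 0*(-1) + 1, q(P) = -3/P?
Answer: 11/788186 ≈ 1.3956e-5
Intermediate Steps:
b = 1 (b = 0 + 1 = 1)
d = 1620/11 (d = 147 - 3/(-11) = 147 - 3*(-1/11) = 147 + 3/11 = 1620/11 ≈ 147.27)
K(V, S) = 1620/11
1/(71506 + K(1/(-25 + b), -13)) = 1/(71506 + 1620/11) = 1/(788186/11) = 11/788186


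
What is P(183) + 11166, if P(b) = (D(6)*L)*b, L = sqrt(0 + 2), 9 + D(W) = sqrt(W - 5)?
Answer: 11166 - 1464*sqrt(2) ≈ 9095.6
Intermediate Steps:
D(W) = -9 + sqrt(-5 + W) (D(W) = -9 + sqrt(W - 5) = -9 + sqrt(-5 + W))
L = sqrt(2) ≈ 1.4142
P(b) = -8*b*sqrt(2) (P(b) = ((-9 + sqrt(-5 + 6))*sqrt(2))*b = ((-9 + sqrt(1))*sqrt(2))*b = ((-9 + 1)*sqrt(2))*b = (-8*sqrt(2))*b = -8*b*sqrt(2))
P(183) + 11166 = -8*183*sqrt(2) + 11166 = -1464*sqrt(2) + 11166 = 11166 - 1464*sqrt(2)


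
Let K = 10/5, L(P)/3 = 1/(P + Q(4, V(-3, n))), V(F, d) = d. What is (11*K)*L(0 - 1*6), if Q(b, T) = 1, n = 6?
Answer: -66/5 ≈ -13.200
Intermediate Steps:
L(P) = 3/(1 + P) (L(P) = 3/(P + 1) = 3/(1 + P))
K = 2 (K = 10*(⅕) = 2)
(11*K)*L(0 - 1*6) = (11*2)*(3/(1 + (0 - 1*6))) = 22*(3/(1 + (0 - 6))) = 22*(3/(1 - 6)) = 22*(3/(-5)) = 22*(3*(-⅕)) = 22*(-⅗) = -66/5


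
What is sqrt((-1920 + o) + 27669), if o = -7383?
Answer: sqrt(18366) ≈ 135.52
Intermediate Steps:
sqrt((-1920 + o) + 27669) = sqrt((-1920 - 7383) + 27669) = sqrt(-9303 + 27669) = sqrt(18366)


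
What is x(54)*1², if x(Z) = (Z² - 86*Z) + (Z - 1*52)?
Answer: -1726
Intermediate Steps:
x(Z) = -52 + Z² - 85*Z (x(Z) = (Z² - 86*Z) + (Z - 52) = (Z² - 86*Z) + (-52 + Z) = -52 + Z² - 85*Z)
x(54)*1² = (-52 + 54² - 85*54)*1² = (-52 + 2916 - 4590)*1 = -1726*1 = -1726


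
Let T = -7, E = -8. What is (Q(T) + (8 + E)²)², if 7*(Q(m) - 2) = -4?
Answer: 100/49 ≈ 2.0408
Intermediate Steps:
Q(m) = 10/7 (Q(m) = 2 + (⅐)*(-4) = 2 - 4/7 = 10/7)
(Q(T) + (8 + E)²)² = (10/7 + (8 - 8)²)² = (10/7 + 0²)² = (10/7 + 0)² = (10/7)² = 100/49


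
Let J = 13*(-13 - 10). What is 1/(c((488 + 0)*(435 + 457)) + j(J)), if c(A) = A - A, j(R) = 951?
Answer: 1/951 ≈ 0.0010515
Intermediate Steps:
J = -299 (J = 13*(-23) = -299)
c(A) = 0
1/(c((488 + 0)*(435 + 457)) + j(J)) = 1/(0 + 951) = 1/951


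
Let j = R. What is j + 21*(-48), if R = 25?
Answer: -983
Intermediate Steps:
j = 25
j + 21*(-48) = 25 + 21*(-48) = 25 - 1008 = -983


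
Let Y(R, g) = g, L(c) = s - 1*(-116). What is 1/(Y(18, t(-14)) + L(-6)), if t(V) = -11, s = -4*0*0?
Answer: 1/105 ≈ 0.0095238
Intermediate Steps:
s = 0 (s = 0*0 = 0)
L(c) = 116 (L(c) = 0 - 1*(-116) = 0 + 116 = 116)
1/(Y(18, t(-14)) + L(-6)) = 1/(-11 + 116) = 1/105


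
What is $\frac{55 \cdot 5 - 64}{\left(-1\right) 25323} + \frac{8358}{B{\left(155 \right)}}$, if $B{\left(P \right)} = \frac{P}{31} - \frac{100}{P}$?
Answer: $\frac{729012241}{379845} \approx 1919.2$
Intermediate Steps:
$B{\left(P \right)} = - \frac{100}{P} + \frac{P}{31}$ ($B{\left(P \right)} = P \frac{1}{31} - \frac{100}{P} = \frac{P}{31} - \frac{100}{P} = - \frac{100}{P} + \frac{P}{31}$)
$\frac{55 \cdot 5 - 64}{\left(-1\right) 25323} + \frac{8358}{B{\left(155 \right)}} = \frac{55 \cdot 5 - 64}{\left(-1\right) 25323} + \frac{8358}{- \frac{100}{155} + \frac{1}{31} \cdot 155} = \frac{275 - 64}{-25323} + \frac{8358}{\left(-100\right) \frac{1}{155} + 5} = 211 \left(- \frac{1}{25323}\right) + \frac{8358}{- \frac{20}{31} + 5} = - \frac{211}{25323} + \frac{8358}{\frac{135}{31}} = - \frac{211}{25323} + 8358 \cdot \frac{31}{135} = - \frac{211}{25323} + \frac{86366}{45} = \frac{729012241}{379845}$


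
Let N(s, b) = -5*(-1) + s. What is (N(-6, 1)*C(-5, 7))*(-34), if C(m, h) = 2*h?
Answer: 476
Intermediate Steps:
N(s, b) = 5 + s
(N(-6, 1)*C(-5, 7))*(-34) = ((5 - 6)*(2*7))*(-34) = -1*14*(-34) = -14*(-34) = 476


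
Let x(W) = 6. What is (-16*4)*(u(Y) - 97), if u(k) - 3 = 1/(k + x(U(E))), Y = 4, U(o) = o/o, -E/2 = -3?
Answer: 30048/5 ≈ 6009.6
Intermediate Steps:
E = 6 (E = -2*(-3) = 6)
U(o) = 1
u(k) = 3 + 1/(6 + k) (u(k) = 3 + 1/(k + 6) = 3 + 1/(6 + k))
(-16*4)*(u(Y) - 97) = (-16*4)*((19 + 3*4)/(6 + 4) - 97) = -64*((19 + 12)/10 - 97) = -64*((⅒)*31 - 97) = -64*(31/10 - 97) = -64*(-939/10) = 30048/5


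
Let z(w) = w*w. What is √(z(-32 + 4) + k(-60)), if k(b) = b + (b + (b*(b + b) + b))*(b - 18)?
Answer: 2*I*√137879 ≈ 742.64*I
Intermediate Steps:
z(w) = w²
k(b) = b + (-18 + b)*(2*b + 2*b²) (k(b) = b + (b + (b*(2*b) + b))*(-18 + b) = b + (b + (2*b² + b))*(-18 + b) = b + (b + (b + 2*b²))*(-18 + b) = b + (2*b + 2*b²)*(-18 + b) = b + (-18 + b)*(2*b + 2*b²))
√(z(-32 + 4) + k(-60)) = √((-32 + 4)² - 60*(-35 - 34*(-60) + 2*(-60)²)) = √((-28)² - 60*(-35 + 2040 + 2*3600)) = √(784 - 60*(-35 + 2040 + 7200)) = √(784 - 60*9205) = √(784 - 552300) = √(-551516) = 2*I*√137879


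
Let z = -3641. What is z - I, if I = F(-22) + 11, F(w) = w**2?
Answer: -4136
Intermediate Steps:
I = 495 (I = (-22)**2 + 11 = 484 + 11 = 495)
z - I = -3641 - 1*495 = -3641 - 495 = -4136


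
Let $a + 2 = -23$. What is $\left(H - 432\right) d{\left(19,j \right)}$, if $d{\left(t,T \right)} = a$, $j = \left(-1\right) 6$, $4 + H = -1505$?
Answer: $48525$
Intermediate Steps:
$H = -1509$ ($H = -4 - 1505 = -1509$)
$a = -25$ ($a = -2 - 23 = -25$)
$j = -6$
$d{\left(t,T \right)} = -25$
$\left(H - 432\right) d{\left(19,j \right)} = \left(-1509 - 432\right) \left(-25\right) = \left(-1941\right) \left(-25\right) = 48525$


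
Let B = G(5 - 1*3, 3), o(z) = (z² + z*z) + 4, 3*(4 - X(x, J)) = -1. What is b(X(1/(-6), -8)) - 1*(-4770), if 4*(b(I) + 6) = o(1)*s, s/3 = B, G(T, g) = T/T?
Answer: 9537/2 ≈ 4768.5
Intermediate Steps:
G(T, g) = 1
X(x, J) = 13/3 (X(x, J) = 4 - ⅓*(-1) = 4 + ⅓ = 13/3)
o(z) = 4 + 2*z² (o(z) = (z² + z²) + 4 = 2*z² + 4 = 4 + 2*z²)
B = 1
s = 3 (s = 3*1 = 3)
b(I) = -3/2 (b(I) = -6 + ((4 + 2*1²)*3)/4 = -6 + ((4 + 2*1)*3)/4 = -6 + ((4 + 2)*3)/4 = -6 + (6*3)/4 = -6 + (¼)*18 = -6 + 9/2 = -3/2)
b(X(1/(-6), -8)) - 1*(-4770) = -3/2 - 1*(-4770) = -3/2 + 4770 = 9537/2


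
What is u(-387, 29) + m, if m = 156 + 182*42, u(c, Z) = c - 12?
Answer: 7401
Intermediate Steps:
u(c, Z) = -12 + c
m = 7800 (m = 156 + 7644 = 7800)
u(-387, 29) + m = (-12 - 387) + 7800 = -399 + 7800 = 7401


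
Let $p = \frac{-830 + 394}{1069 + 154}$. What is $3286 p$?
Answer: $- \frac{1432696}{1223} \approx -1171.5$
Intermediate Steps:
$p = - \frac{436}{1223} \approx -0.3565$
$3286 p = 3286 \left(- \frac{436}{1223}\right) = - \frac{1432696}{1223}$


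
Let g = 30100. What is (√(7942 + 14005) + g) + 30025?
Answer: 60125 + √21947 ≈ 60273.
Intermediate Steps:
(√(7942 + 14005) + g) + 30025 = (√(7942 + 14005) + 30100) + 30025 = (√21947 + 30100) + 30025 = (30100 + √21947) + 30025 = 60125 + √21947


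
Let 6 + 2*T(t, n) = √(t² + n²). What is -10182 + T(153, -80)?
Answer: -10185 + √29809/2 ≈ -10099.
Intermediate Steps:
T(t, n) = -3 + √(n² + t²)/2 (T(t, n) = -3 + √(t² + n²)/2 = -3 + √(n² + t²)/2)
-10182 + T(153, -80) = -10182 + (-3 + √((-80)² + 153²)/2) = -10182 + (-3 + √(6400 + 23409)/2) = -10182 + (-3 + √29809/2) = -10185 + √29809/2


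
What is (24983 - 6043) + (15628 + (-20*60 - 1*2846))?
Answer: 30522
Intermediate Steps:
(24983 - 6043) + (15628 + (-20*60 - 1*2846)) = 18940 + (15628 + (-1200 - 2846)) = 18940 + (15628 - 4046) = 18940 + 11582 = 30522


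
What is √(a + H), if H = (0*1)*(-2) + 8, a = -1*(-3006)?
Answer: √3014 ≈ 54.900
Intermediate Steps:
a = 3006
H = 8 (H = 0*(-2) + 8 = 0 + 8 = 8)
√(a + H) = √(3006 + 8) = √3014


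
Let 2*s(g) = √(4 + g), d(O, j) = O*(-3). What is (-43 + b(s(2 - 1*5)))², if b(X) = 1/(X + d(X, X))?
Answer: 1936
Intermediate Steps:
d(O, j) = -3*O
s(g) = √(4 + g)/2
b(X) = -1/(2*X) (b(X) = 1/(X - 3*X) = 1/(-2*X) = -1/(2*X))
(-43 + b(s(2 - 1*5)))² = (-43 - 2/√(4 + (2 - 1*5))/2)² = (-43 - 2/√(4 + (2 - 5))/2)² = (-43 - 2/√(4 - 3)/2)² = (-43 - 1/(2*(√1/2)))² = (-43 - 1/(2*((½)*1)))² = (-43 - 1/(2*½))² = (-43 - ½*2)² = (-43 - 1)² = (-44)² = 1936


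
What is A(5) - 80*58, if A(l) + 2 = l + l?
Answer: -4632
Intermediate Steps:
A(l) = -2 + 2*l (A(l) = -2 + (l + l) = -2 + 2*l)
A(5) - 80*58 = (-2 + 2*5) - 80*58 = (-2 + 10) - 4640 = 8 - 4640 = -4632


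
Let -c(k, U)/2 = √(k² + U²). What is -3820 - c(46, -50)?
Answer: -3820 + 4*√1154 ≈ -3684.1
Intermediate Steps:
c(k, U) = -2*√(U² + k²) (c(k, U) = -2*√(k² + U²) = -2*√(U² + k²))
-3820 - c(46, -50) = -3820 - (-2)*√((-50)² + 46²) = -3820 - (-2)*√(2500 + 2116) = -3820 - (-2)*√4616 = -3820 - (-2)*2*√1154 = -3820 - (-4)*√1154 = -3820 + 4*√1154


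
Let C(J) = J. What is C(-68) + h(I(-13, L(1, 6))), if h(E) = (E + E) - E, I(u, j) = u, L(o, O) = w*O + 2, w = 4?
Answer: -81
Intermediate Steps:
L(o, O) = 2 + 4*O (L(o, O) = 4*O + 2 = 2 + 4*O)
h(E) = E (h(E) = 2*E - E = E)
C(-68) + h(I(-13, L(1, 6))) = -68 - 13 = -81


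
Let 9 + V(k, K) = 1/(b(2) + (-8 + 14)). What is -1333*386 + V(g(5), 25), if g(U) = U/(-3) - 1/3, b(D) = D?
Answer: -4116375/8 ≈ -5.1455e+5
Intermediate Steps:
g(U) = -⅓ - U/3 (g(U) = U*(-⅓) - 1*⅓ = -U/3 - ⅓ = -⅓ - U/3)
V(k, K) = -71/8 (V(k, K) = -9 + 1/(2 + (-8 + 14)) = -9 + 1/(2 + 6) = -9 + 1/8 = -9 + ⅛ = -71/8)
-1333*386 + V(g(5), 25) = -1333*386 - 71/8 = -514538 - 71/8 = -4116375/8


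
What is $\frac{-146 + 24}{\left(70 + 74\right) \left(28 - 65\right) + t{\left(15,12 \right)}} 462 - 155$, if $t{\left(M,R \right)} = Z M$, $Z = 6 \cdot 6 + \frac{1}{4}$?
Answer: $- \frac{913593}{6379} \approx -143.22$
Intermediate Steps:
$Z = \frac{145}{4}$ ($Z = 36 + \frac{1}{4} = \frac{145}{4} \approx 36.25$)
$t{\left(M,R \right)} = \frac{145 M}{4}$
$\frac{-146 + 24}{\left(70 + 74\right) \left(28 - 65\right) + t{\left(15,12 \right)}} 462 - 155 = \frac{-146 + 24}{\left(70 + 74\right) \left(28 - 65\right) + \frac{145}{4} \cdot 15} \cdot 462 - 155 = - \frac{122}{144 \left(-37\right) + \frac{2175}{4}} \cdot 462 - 155 = - \frac{122}{-5328 + \frac{2175}{4}} \cdot 462 - 155 = - \frac{122}{- \frac{19137}{4}} \cdot 462 - 155 = \left(-122\right) \left(- \frac{4}{19137}\right) 462 - 155 = \frac{488}{19137} \cdot 462 - 155 = \frac{75152}{6379} - 155 = - \frac{913593}{6379}$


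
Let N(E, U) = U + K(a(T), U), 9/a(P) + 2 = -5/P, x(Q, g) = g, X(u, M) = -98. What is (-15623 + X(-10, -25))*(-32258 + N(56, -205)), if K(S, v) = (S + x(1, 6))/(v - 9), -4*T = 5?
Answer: 218430482385/428 ≈ 5.1035e+8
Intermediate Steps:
T = -5/4 (T = -1/4*5 = -5/4 ≈ -1.2500)
a(P) = 9/(-2 - 5/P)
K(S, v) = (6 + S)/(-9 + v) (K(S, v) = (S + 6)/(v - 9) = (6 + S)/(-9 + v))
N(E, U) = U + 21/(2*(-9 + U)) (N(E, U) = U + (6 - 9*(-5/4)/(5 + 2*(-5/4)))/(-9 + U) = U + (6 - 9*(-5/4)/(5 - 5/2))/(-9 + U) = U + (6 - 9*(-5/4)/5/2)/(-9 + U) = U + (6 - 9*(-5/4)*2/5)/(-9 + U) = U + (6 + 9/2)/(-9 + U) = U + (21/2)/(-9 + U) = U + 21/(2*(-9 + U)))
(-15623 + X(-10, -25))*(-32258 + N(56, -205)) = (-15623 - 98)*(-32258 + (21/2 - 205*(-9 - 205))/(-9 - 205)) = -15721*(-32258 + (21/2 - 205*(-214))/(-214)) = -15721*(-32258 - (21/2 + 43870)/214) = -15721*(-32258 - 1/214*87761/2) = -15721*(-32258 - 87761/428) = -15721*(-13894185/428) = 218430482385/428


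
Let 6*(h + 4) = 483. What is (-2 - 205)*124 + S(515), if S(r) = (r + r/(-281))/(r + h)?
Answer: -1218906452/47489 ≈ -25667.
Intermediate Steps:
h = 153/2 (h = -4 + (⅙)*483 = -4 + 161/2 = 153/2 ≈ 76.500)
S(r) = 280*r/(281*(153/2 + r)) (S(r) = (r + r/(-281))/(r + 153/2) = (r + r*(-1/281))/(153/2 + r) = (r - r/281)/(153/2 + r) = (280*r/281)/(153/2 + r) = 280*r/(281*(153/2 + r)))
(-2 - 205)*124 + S(515) = (-2 - 205)*124 + (560/281)*515/(153 + 2*515) = -207*124 + (560/281)*515/(153 + 1030) = -25668 + (560/281)*515/1183 = -25668 + (560/281)*515*(1/1183) = -25668 + 41200/47489 = -1218906452/47489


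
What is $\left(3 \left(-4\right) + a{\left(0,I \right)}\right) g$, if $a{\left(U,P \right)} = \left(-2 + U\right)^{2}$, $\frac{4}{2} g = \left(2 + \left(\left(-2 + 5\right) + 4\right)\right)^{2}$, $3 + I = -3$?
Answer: $-324$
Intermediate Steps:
$I = -6$ ($I = -3 - 3 = -6$)
$g = \frac{81}{2}$ ($g = \frac{\left(2 + \left(\left(-2 + 5\right) + 4\right)\right)^{2}}{2} = \frac{\left(2 + \left(3 + 4\right)\right)^{2}}{2} = \frac{\left(2 + 7\right)^{2}}{2} = \frac{9^{2}}{2} = \frac{1}{2} \cdot 81 = \frac{81}{2} \approx 40.5$)
$\left(3 \left(-4\right) + a{\left(0,I \right)}\right) g = \left(3 \left(-4\right) + \left(-2 + 0\right)^{2}\right) \frac{81}{2} = \left(-12 + \left(-2\right)^{2}\right) \frac{81}{2} = \left(-12 + 4\right) \frac{81}{2} = \left(-8\right) \frac{81}{2} = -324$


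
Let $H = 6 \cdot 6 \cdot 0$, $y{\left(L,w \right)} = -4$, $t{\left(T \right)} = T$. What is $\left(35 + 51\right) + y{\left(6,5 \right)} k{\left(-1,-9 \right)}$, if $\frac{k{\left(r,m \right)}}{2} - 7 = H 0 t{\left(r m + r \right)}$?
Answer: $30$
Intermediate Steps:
$H = 0$ ($H = 36 \cdot 0 = 0$)
$k{\left(r,m \right)} = 14$ ($k{\left(r,m \right)} = 14 + 2 \cdot 0 \cdot 0 \left(r m + r\right) = 14 + 2 \cdot 0 \left(m r + r\right) = 14 + 2 \cdot 0 \left(r + m r\right) = 14 + 2 \cdot 0 = 14 + 0 = 14$)
$\left(35 + 51\right) + y{\left(6,5 \right)} k{\left(-1,-9 \right)} = \left(35 + 51\right) - 56 = 86 - 56 = 30$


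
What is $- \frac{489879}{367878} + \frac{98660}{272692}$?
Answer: $- \frac{1158229057}{1194254614} \approx -0.96983$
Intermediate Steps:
$- \frac{489879}{367878} + \frac{98660}{272692} = \left(-489879\right) \frac{1}{367878} + 98660 \cdot \frac{1}{272692} = - \frac{163293}{122626} + \frac{24665}{68173} = - \frac{1158229057}{1194254614}$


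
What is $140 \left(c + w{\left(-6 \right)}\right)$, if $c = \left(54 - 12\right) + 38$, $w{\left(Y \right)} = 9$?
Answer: $12460$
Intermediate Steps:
$c = 80$ ($c = 42 + 38 = 80$)
$140 \left(c + w{\left(-6 \right)}\right) = 140 \left(80 + 9\right) = 140 \cdot 89 = 12460$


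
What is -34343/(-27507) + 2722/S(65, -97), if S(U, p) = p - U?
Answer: -11551748/742689 ≈ -15.554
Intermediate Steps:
-34343/(-27507) + 2722/S(65, -97) = -34343/(-27507) + 2722/(-97 - 1*65) = -34343*(-1/27507) + 2722/(-97 - 65) = 34343/27507 + 2722/(-162) = 34343/27507 + 2722*(-1/162) = 34343/27507 - 1361/81 = -11551748/742689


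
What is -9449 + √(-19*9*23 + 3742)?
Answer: -9449 + I*√191 ≈ -9449.0 + 13.82*I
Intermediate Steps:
-9449 + √(-19*9*23 + 3742) = -9449 + √(-171*23 + 3742) = -9449 + √(-3933 + 3742) = -9449 + √(-191) = -9449 + I*√191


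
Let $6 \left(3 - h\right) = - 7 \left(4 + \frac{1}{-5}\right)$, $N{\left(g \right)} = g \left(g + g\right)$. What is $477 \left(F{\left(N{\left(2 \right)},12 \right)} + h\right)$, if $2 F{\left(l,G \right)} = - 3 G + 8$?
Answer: $- \frac{31323}{10} \approx -3132.3$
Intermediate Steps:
$N{\left(g \right)} = 2 g^{2}$ ($N{\left(g \right)} = g 2 g = 2 g^{2}$)
$F{\left(l,G \right)} = 4 - \frac{3 G}{2}$ ($F{\left(l,G \right)} = \frac{- 3 G + 8}{2} = \frac{8 - 3 G}{2} = 4 - \frac{3 G}{2}$)
$h = \frac{223}{30}$ ($h = 3 - \frac{\left(-7\right) \left(4 + \frac{1}{-5}\right)}{6} = 3 - \frac{\left(-7\right) \left(4 - \frac{1}{5}\right)}{6} = 3 - \frac{\left(-7\right) \frac{19}{5}}{6} = 3 - - \frac{133}{30} = 3 + \frac{133}{30} = \frac{223}{30} \approx 7.4333$)
$477 \left(F{\left(N{\left(2 \right)},12 \right)} + h\right) = 477 \left(\left(4 - 18\right) + \frac{223}{30}\right) = 477 \left(-14 + \frac{223}{30}\right) = 477 \left(- \frac{197}{30}\right) = - \frac{31323}{10}$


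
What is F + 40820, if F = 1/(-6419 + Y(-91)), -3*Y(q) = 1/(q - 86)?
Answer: 139134479629/3408488 ≈ 40820.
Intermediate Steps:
Y(q) = -1/(3*(-86 + q)) (Y(q) = -1/(3*(q - 86)) = -1/(3*(-86 + q)))
F = -531/3408488 (F = 1/(-6419 - 1/(-258 + 3*(-91))) = 1/(-6419 - 1/(-258 - 273)) = 1/(-6419 - 1/(-531)) = 1/(-6419 - 1*(-1/531)) = 1/(-6419 + 1/531) = 1/(-3408488/531) = -531/3408488 ≈ -0.00015579)
F + 40820 = -531/3408488 + 40820 = 139134479629/3408488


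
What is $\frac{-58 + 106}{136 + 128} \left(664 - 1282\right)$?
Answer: $- \frac{1236}{11} \approx -112.36$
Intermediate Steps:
$\frac{-58 + 106}{136 + 128} \left(664 - 1282\right) = \frac{48}{264} \left(-618\right) = 48 \cdot \frac{1}{264} \left(-618\right) = \frac{2}{11} \left(-618\right) = - \frac{1236}{11}$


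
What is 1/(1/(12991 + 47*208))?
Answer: 22767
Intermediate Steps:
1/(1/(12991 + 47*208)) = 1/(1/(12991 + 9776)) = 1/(1/22767) = 22767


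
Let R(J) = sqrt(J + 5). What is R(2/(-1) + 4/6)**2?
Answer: 11/3 ≈ 3.6667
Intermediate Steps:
R(J) = sqrt(5 + J)
R(2/(-1) + 4/6)**2 = (sqrt(5 + (2/(-1) + 4/6)))**2 = (sqrt(5 + (2*(-1) + 4*(1/6))))**2 = (sqrt(5 + (-2 + 2/3)))**2 = (sqrt(5 - 4/3))**2 = (sqrt(11/3))**2 = (sqrt(33)/3)**2 = 11/3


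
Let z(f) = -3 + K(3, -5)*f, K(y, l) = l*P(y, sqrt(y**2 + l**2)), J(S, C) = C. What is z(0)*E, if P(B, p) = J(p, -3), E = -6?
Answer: 18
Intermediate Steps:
P(B, p) = -3
K(y, l) = -3*l (K(y, l) = l*(-3) = -3*l)
z(f) = -3 + 15*f (z(f) = -3 + (-3*(-5))*f = -3 + 15*f)
z(0)*E = (-3 + 15*0)*(-6) = (-3 + 0)*(-6) = -3*(-6) = 18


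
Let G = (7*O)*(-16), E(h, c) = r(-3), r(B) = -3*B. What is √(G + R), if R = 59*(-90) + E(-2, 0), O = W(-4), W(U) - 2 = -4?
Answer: I*√5077 ≈ 71.253*I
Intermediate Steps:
W(U) = -2 (W(U) = 2 - 4 = -2)
E(h, c) = 9 (E(h, c) = -3*(-3) = 9)
O = -2
R = -5301 (R = 59*(-90) + 9 = -5310 + 9 = -5301)
G = 224 (G = (7*(-2))*(-16) = -14*(-16) = 224)
√(G + R) = √(224 - 5301) = √(-5077) = I*√5077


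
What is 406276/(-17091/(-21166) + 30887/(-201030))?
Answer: 108044048634405/173878093 ≈ 6.2138e+5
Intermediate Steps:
406276/(-17091/(-21166) + 30887/(-201030)) = 406276/(-17091*(-1/21166) + 30887*(-1/201030)) = 406276/(17091/21166 - 30887/201030) = 406276/(695512372/1063750245) = 406276*(1063750245/695512372) = 108044048634405/173878093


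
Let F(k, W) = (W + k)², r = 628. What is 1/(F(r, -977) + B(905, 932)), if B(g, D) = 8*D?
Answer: 1/129257 ≈ 7.7365e-6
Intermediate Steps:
1/(F(r, -977) + B(905, 932)) = 1/((-977 + 628)² + 8*932) = 1/((-349)² + 7456) = 1/(121801 + 7456) = 1/129257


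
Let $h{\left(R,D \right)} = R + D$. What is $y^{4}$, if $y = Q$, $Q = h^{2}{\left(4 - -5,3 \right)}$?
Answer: $429981696$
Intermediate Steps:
$h{\left(R,D \right)} = D + R$
$Q = 144$ ($Q = \left(3 + \left(4 - -5\right)\right)^{2} = \left(3 + \left(4 + 5\right)\right)^{2} = \left(3 + 9\right)^{2} = 12^{2} = 144$)
$y = 144$
$y^{4} = 144^{4} = 429981696$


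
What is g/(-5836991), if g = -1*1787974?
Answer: 1787974/5836991 ≈ 0.30632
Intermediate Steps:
g = -1787974
g/(-5836991) = -1787974/(-5836991) = -1787974*(-1/5836991) = 1787974/5836991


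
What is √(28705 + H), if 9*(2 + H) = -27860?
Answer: √230467/3 ≈ 160.02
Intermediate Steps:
H = -27878/9 (H = -2 + (⅑)*(-27860) = -2 - 27860/9 = -27878/9 ≈ -3097.6)
√(28705 + H) = √(28705 - 27878/9) = √(230467/9) = √230467/3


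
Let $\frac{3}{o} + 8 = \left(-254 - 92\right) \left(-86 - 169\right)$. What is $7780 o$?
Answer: $\frac{11670}{44111} \approx 0.26456$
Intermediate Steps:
$o = \frac{3}{88222}$ ($o = \frac{3}{-8 + \left(-254 - 92\right) \left(-86 - 169\right)} = \frac{3}{-8 - -88230} = \frac{3}{-8 + 88230} = \frac{3}{88222} \approx 3.4005 \cdot 10^{-5}$)
$7780 o = 7780 \cdot \frac{3}{88222} = \frac{11670}{44111}$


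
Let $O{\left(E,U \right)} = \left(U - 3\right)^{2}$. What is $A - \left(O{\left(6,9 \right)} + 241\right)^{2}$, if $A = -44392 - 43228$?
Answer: $-164349$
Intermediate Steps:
$O{\left(E,U \right)} = \left(-3 + U\right)^{2}$
$A = -87620$
$A - \left(O{\left(6,9 \right)} + 241\right)^{2} = -87620 - \left(\left(-3 + 9\right)^{2} + 241\right)^{2} = -87620 - \left(6^{2} + 241\right)^{2} = -87620 - \left(36 + 241\right)^{2} = -87620 - 277^{2} = -87620 - 76729 = -164349$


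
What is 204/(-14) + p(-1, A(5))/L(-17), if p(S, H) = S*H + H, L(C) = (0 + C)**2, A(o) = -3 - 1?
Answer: -102/7 ≈ -14.571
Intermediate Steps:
A(o) = -4
L(C) = C**2
p(S, H) = H + H*S (p(S, H) = H*S + H = H + H*S)
204/(-14) + p(-1, A(5))/L(-17) = 204/(-14) + (-4*(1 - 1))/((-17)**2) = 204*(-1/14) - 4*0/289 = -102/7 + 0*(1/289) = -102/7 + 0 = -102/7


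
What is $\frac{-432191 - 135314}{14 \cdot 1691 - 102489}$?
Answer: $\frac{113501}{15763} \approx 7.2005$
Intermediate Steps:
$\frac{-432191 - 135314}{14 \cdot 1691 - 102489} = - \frac{567505}{23674 - 102489} = - \frac{567505}{-78815} = \left(-567505\right) \left(- \frac{1}{78815}\right) = \frac{113501}{15763}$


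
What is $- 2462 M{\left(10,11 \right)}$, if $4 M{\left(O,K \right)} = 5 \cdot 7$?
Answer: $- \frac{43085}{2} \approx -21543.0$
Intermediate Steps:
$M{\left(O,K \right)} = \frac{35}{4}$ ($M{\left(O,K \right)} = \frac{5 \cdot 7}{4} = \frac{1}{4} \cdot 35 = \frac{35}{4}$)
$- 2462 M{\left(10,11 \right)} = \left(-2462\right) \frac{35}{4} = - \frac{43085}{2}$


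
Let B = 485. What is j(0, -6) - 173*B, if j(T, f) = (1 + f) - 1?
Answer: -83911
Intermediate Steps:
j(T, f) = f
j(0, -6) - 173*B = -6 - 173*485 = -6 - 83905 = -83911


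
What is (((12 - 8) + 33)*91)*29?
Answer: 97643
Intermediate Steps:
(((12 - 8) + 33)*91)*29 = ((4 + 33)*91)*29 = (37*91)*29 = 3367*29 = 97643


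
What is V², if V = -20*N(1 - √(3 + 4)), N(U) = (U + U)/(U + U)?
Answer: 400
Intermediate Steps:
N(U) = 1 (N(U) = (2*U)/((2*U)) = (2*U)*(1/(2*U)) = 1)
V = -20 (V = -20*1 = -20)
V² = (-20)² = 400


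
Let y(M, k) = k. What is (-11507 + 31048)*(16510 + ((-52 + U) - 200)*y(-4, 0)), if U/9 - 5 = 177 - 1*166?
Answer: 322621910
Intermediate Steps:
U = 144 (U = 45 + 9*(177 - 1*166) = 45 + 9*(177 - 166) = 45 + 9*11 = 45 + 99 = 144)
(-11507 + 31048)*(16510 + ((-52 + U) - 200)*y(-4, 0)) = (-11507 + 31048)*(16510 + ((-52 + 144) - 200)*0) = 19541*(16510 + (92 - 200)*0) = 19541*(16510 - 108*0) = 19541*(16510 + 0) = 19541*16510 = 322621910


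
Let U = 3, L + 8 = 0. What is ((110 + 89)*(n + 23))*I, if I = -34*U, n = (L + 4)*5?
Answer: -60894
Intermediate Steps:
L = -8 (L = -8 + 0 = -8)
n = -20 (n = (-8 + 4)*5 = -4*5 = -20)
I = -102 (I = -34*3 = -102)
((110 + 89)*(n + 23))*I = ((110 + 89)*(-20 + 23))*(-102) = (199*3)*(-102) = 597*(-102) = -60894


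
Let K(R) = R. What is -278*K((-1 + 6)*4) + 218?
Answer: -5342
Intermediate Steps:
-278*K((-1 + 6)*4) + 218 = -278*(-1 + 6)*4 + 218 = -1390*4 + 218 = -278*20 + 218 = -5560 + 218 = -5342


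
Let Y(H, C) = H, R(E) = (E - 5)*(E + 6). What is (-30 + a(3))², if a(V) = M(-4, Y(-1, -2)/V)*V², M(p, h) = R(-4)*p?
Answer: 381924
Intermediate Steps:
R(E) = (-5 + E)*(6 + E)
M(p, h) = -18*p (M(p, h) = (-30 - 4 + (-4)²)*p = (-30 - 4 + 16)*p = -18*p)
a(V) = 72*V² (a(V) = (-18*(-4))*V² = 72*V²)
(-30 + a(3))² = (-30 + 72*3²)² = (-30 + 72*9)² = (-30 + 648)² = 618² = 381924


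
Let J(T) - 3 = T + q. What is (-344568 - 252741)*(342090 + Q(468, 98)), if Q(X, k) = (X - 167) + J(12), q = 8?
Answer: -204526963926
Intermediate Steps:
J(T) = 11 + T (J(T) = 3 + (T + 8) = 3 + (8 + T) = 11 + T)
Q(X, k) = -144 + X (Q(X, k) = (X - 167) + (11 + 12) = (-167 + X) + 23 = -144 + X)
(-344568 - 252741)*(342090 + Q(468, 98)) = (-344568 - 252741)*(342090 + (-144 + 468)) = -597309*(342090 + 324) = -597309*342414 = -204526963926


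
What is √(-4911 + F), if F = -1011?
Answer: 3*I*√658 ≈ 76.955*I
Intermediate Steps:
√(-4911 + F) = √(-4911 - 1011) = √(-5922) = 3*I*√658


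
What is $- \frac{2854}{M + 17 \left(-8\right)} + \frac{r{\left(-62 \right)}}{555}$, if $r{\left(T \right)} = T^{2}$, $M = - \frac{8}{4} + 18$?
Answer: $\frac{4545}{148} \approx 30.709$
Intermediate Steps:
$M = 16$ ($M = \left(-8\right) \frac{1}{4} + 18 = -2 + 18 = 16$)
$- \frac{2854}{M + 17 \left(-8\right)} + \frac{r{\left(-62 \right)}}{555} = - \frac{2854}{16 + 17 \left(-8\right)} + \frac{\left(-62\right)^{2}}{555} = - \frac{2854}{16 - 136} + 3844 \cdot \frac{1}{555} = - \frac{2854}{-120} + \frac{3844}{555} = \left(-2854\right) \left(- \frac{1}{120}\right) + \frac{3844}{555} = \frac{1427}{60} + \frac{3844}{555} = \frac{4545}{148}$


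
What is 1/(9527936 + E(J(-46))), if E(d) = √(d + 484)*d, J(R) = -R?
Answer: 1190992/11347695412327 - 23*√530/45390781649308 ≈ 1.0494e-7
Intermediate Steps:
E(d) = d*√(484 + d) (E(d) = √(484 + d)*d = d*√(484 + d))
1/(9527936 + E(J(-46))) = 1/(9527936 + (-1*(-46))*√(484 - 1*(-46))) = 1/(9527936 + 46*√(484 + 46)) = 1/(9527936 + 46*√530)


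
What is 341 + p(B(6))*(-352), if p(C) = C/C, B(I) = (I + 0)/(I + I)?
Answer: -11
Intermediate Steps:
B(I) = 1/2 (B(I) = I/((2*I)) = I*(1/(2*I)) = 1/2)
p(C) = 1
341 + p(B(6))*(-352) = 341 + 1*(-352) = 341 - 352 = -11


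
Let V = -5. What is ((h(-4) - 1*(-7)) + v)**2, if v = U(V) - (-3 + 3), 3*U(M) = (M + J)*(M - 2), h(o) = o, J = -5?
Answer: 6241/9 ≈ 693.44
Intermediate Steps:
U(M) = (-5 + M)*(-2 + M)/3 (U(M) = ((M - 5)*(M - 2))/3 = ((-5 + M)*(-2 + M))/3 = (-5 + M)*(-2 + M)/3)
v = 70/3 (v = (10/3 - 7/3*(-5) + (1/3)*(-5)**2) - (-3 + 3) = (10/3 + 35/3 + (1/3)*25) - 1*0 = (10/3 + 35/3 + 25/3) + 0 = 70/3 + 0 = 70/3 ≈ 23.333)
((h(-4) - 1*(-7)) + v)**2 = ((-4 - 1*(-7)) + 70/3)**2 = ((-4 + 7) + 70/3)**2 = (3 + 70/3)**2 = (79/3)**2 = 6241/9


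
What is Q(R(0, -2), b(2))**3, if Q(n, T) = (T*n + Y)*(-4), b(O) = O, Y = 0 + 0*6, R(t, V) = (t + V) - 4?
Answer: 110592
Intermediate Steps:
R(t, V) = -4 + V + t (R(t, V) = (V + t) - 4 = -4 + V + t)
Y = 0 (Y = 0 + 0 = 0)
Q(n, T) = -4*T*n (Q(n, T) = (T*n + 0)*(-4) = (T*n)*(-4) = -4*T*n)
Q(R(0, -2), b(2))**3 = (-4*2*(-4 - 2 + 0))**3 = (-4*2*(-6))**3 = 48**3 = 110592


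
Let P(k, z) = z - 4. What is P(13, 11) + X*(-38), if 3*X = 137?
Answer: -5185/3 ≈ -1728.3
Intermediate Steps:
X = 137/3 (X = (⅓)*137 = 137/3 ≈ 45.667)
P(k, z) = -4 + z
P(13, 11) + X*(-38) = (-4 + 11) + (137/3)*(-38) = 7 - 5206/3 = -5185/3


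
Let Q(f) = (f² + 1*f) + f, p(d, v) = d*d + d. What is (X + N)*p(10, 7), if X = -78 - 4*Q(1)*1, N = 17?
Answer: -8030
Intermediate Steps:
p(d, v) = d + d² (p(d, v) = d² + d = d + d²)
Q(f) = f² + 2*f (Q(f) = (f² + f) + f = (f + f²) + f = f² + 2*f)
X = -90 (X = -78 - 4*(2 + 1)*1 = -78 - 4*3*1 = -78 - 12*1 = -78 - 12 = -90)
(X + N)*p(10, 7) = (-90 + 17)*(10*(1 + 10)) = -730*11 = -73*110 = -8030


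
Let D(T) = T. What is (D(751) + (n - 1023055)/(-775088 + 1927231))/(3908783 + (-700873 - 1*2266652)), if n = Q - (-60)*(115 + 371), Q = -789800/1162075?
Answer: 20086826555971/25204565777100401 ≈ 0.00079695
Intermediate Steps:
Q = -31592/46483 (Q = -789800*1/1162075 = -31592/46483 ≈ -0.67965)
n = 1355412688/46483 (n = -31592/46483 - (-60)*(115 + 371) = -31592/46483 - (-60)*486 = -31592/46483 - 1*(-29160) = -31592/46483 + 29160 = 1355412688/46483 ≈ 29159.)
(D(751) + (n - 1023055)/(-775088 + 1927231))/(3908783 + (-700873 - 1*2266652)) = (751 + (1355412688/46483 - 1023055)/(-775088 + 1927231))/(3908783 + (-700873 - 1*2266652)) = (751 - 46199252877/46483/1152143)/(3908783 + (-700873 - 2266652)) = (751 - 46199252877/46483*1/1152143)/(3908783 - 2967525) = (751 - 46199252877/53555063069)/941258 = (40173653111942/53555063069)*(1/941258) = 20086826555971/25204565777100401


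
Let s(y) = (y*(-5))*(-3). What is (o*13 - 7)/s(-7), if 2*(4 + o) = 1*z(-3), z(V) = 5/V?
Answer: 419/630 ≈ 0.66508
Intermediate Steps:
o = -29/6 (o = -4 + (1*(5/(-3)))/2 = -4 + (1*(5*(-1/3)))/2 = -4 + (1*(-5/3))/2 = -4 + (1/2)*(-5/3) = -4 - 5/6 = -29/6 ≈ -4.8333)
s(y) = 15*y (s(y) = -5*y*(-3) = 15*y)
(o*13 - 7)/s(-7) = (-29/6*13 - 7)/((15*(-7))) = (-377/6 - 7)/(-105) = -419/6*(-1/105) = 419/630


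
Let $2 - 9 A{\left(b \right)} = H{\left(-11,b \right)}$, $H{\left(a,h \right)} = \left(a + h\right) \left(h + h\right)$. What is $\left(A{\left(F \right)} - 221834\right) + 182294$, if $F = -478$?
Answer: $- \frac{823342}{9} \approx -91483.0$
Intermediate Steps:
$H{\left(a,h \right)} = 2 h \left(a + h\right)$ ($H{\left(a,h \right)} = \left(a + h\right) 2 h = 2 h \left(a + h\right)$)
$A{\left(b \right)} = \frac{2}{9} - \frac{2 b \left(-11 + b\right)}{9}$
$\left(A{\left(F \right)} - 221834\right) + 182294 = \left(\left(\frac{2}{9} - - \frac{956 \left(-11 - 478\right)}{9}\right) - 221834\right) + 182294 = \left(\left(\frac{2}{9} - \left(- \frac{956}{9}\right) \left(-489\right)\right) - 221834\right) + 182294 = \left(\left(\frac{2}{9} - \frac{155828}{3}\right) - 221834\right) + 182294 = \left(- \frac{467482}{9} - 221834\right) + 182294 = - \frac{2463988}{9} + 182294 = - \frac{823342}{9}$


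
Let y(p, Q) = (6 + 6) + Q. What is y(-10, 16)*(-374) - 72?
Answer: -10544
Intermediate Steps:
y(p, Q) = 12 + Q
y(-10, 16)*(-374) - 72 = (12 + 16)*(-374) - 72 = 28*(-374) - 72 = -10472 - 72 = -10544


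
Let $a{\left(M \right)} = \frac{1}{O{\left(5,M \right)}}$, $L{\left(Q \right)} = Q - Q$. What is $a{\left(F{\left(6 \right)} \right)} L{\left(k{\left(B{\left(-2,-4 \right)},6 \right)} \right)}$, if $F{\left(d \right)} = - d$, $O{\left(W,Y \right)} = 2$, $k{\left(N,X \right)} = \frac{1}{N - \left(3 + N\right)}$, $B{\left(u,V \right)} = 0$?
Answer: $0$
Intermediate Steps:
$k{\left(N,X \right)} = - \frac{1}{3}$ ($k{\left(N,X \right)} = \frac{1}{-3} = - \frac{1}{3}$)
$L{\left(Q \right)} = 0$
$a{\left(M \right)} = \frac{1}{2}$
$a{\left(F{\left(6 \right)} \right)} L{\left(k{\left(B{\left(-2,-4 \right)},6 \right)} \right)} = \frac{1}{2} \cdot 0 = 0$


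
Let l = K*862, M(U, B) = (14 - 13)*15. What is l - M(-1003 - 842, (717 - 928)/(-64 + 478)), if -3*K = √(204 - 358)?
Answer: -15 - 862*I*√154/3 ≈ -15.0 - 3565.7*I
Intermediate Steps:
K = -I*√154/3 (K = -√(204 - 358)/3 = -I*√154/3 ≈ -4.1366*I)
M(U, B) = 15 (M(U, B) = 1*15 = 15)
l = -862*I*√154/3 (l = -I*√154/3*862 = -862*I*√154/3 ≈ -3565.7*I)
l - M(-1003 - 842, (717 - 928)/(-64 + 478)) = -862*I*√154/3 - 1*15 = -862*I*√154/3 - 15 = -15 - 862*I*√154/3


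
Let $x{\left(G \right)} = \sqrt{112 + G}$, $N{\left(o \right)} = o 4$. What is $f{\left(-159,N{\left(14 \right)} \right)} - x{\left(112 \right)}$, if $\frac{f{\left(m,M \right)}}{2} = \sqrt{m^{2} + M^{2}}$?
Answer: $- 4 \sqrt{14} + 2 \sqrt{28417} \approx 322.18$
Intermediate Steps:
$N{\left(o \right)} = 4 o$
$f{\left(m,M \right)} = 2 \sqrt{M^{2} + m^{2}}$ ($f{\left(m,M \right)} = 2 \sqrt{m^{2} + M^{2}} = 2 \sqrt{M^{2} + m^{2}}$)
$f{\left(-159,N{\left(14 \right)} \right)} - x{\left(112 \right)} = 2 \sqrt{\left(4 \cdot 14\right)^{2} + \left(-159\right)^{2}} - \sqrt{112 + 112} = 2 \sqrt{56^{2} + 25281} - \sqrt{224} = 2 \sqrt{3136 + 25281} - 4 \sqrt{14} = 2 \sqrt{28417} - 4 \sqrt{14} = - 4 \sqrt{14} + 2 \sqrt{28417}$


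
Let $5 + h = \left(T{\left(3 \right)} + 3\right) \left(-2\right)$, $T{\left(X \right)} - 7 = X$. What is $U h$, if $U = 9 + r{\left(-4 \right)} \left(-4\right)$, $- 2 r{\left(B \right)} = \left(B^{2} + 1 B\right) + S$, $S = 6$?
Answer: $-1395$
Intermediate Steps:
$r{\left(B \right)} = -3 - \frac{B}{2} - \frac{B^{2}}{2}$ ($r{\left(B \right)} = - \frac{\left(B^{2} + 1 B\right) + 6}{2} = - \frac{\left(B^{2} + B\right) + 6}{2} = - \frac{\left(B + B^{2}\right) + 6}{2} = - \frac{6 + B + B^{2}}{2} = -3 - \frac{B}{2} - \frac{B^{2}}{2}$)
$T{\left(X \right)} = 7 + X$
$U = 45$ ($U = 9 + \left(-3 - -2 - \frac{\left(-4\right)^{2}}{2}\right) \left(-4\right) = 9 + \left(-3 + 2 - 8\right) \left(-4\right) = 9 - -36 = 9 + 36 = 45$)
$h = -31$ ($h = -5 + \left(\left(7 + 3\right) + 3\right) \left(-2\right) = -5 + \left(10 + 3\right) \left(-2\right) = -5 + 13 \left(-2\right) = -5 - 26 = -31$)
$U h = 45 \left(-31\right) = -1395$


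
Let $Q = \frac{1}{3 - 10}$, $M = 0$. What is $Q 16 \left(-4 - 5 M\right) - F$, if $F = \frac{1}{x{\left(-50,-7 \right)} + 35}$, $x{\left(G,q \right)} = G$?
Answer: $\frac{967}{105} \approx 9.2095$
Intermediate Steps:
$Q = - \frac{1}{7}$ ($Q = \frac{1}{-7} = - \frac{1}{7} \approx -0.14286$)
$F = - \frac{1}{15}$ ($F = \frac{1}{-50 + 35} = \frac{1}{-15} = - \frac{1}{15} \approx -0.066667$)
$Q 16 \left(-4 - 5 M\right) - F = \left(- \frac{1}{7}\right) 16 \left(-4 - 0\right) - - \frac{1}{15} = - \frac{16 \left(-4 + 0\right)}{7} + \frac{1}{15} = \left(- \frac{16}{7}\right) \left(-4\right) + \frac{1}{15} = \frac{64}{7} + \frac{1}{15} = \frac{967}{105}$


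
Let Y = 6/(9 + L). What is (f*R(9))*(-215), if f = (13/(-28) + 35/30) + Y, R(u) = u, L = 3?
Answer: -65145/28 ≈ -2326.6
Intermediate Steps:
Y = ½ (Y = 6/(9 + 3) = 6/12 = 6*(1/12) = ½ ≈ 0.50000)
f = 101/84 (f = (13/(-28) + 35/30) + ½ = (13*(-1/28) + 35*(1/30)) + ½ = (-13/28 + 7/6) + ½ = 59/84 + ½ = 101/84 ≈ 1.2024)
(f*R(9))*(-215) = ((101/84)*9)*(-215) = (303/28)*(-215) = -65145/28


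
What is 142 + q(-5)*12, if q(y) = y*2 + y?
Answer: -38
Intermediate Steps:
q(y) = 3*y (q(y) = 2*y + y = 3*y)
142 + q(-5)*12 = 142 + (3*(-5))*12 = 142 - 15*12 = 142 - 180 = -38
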